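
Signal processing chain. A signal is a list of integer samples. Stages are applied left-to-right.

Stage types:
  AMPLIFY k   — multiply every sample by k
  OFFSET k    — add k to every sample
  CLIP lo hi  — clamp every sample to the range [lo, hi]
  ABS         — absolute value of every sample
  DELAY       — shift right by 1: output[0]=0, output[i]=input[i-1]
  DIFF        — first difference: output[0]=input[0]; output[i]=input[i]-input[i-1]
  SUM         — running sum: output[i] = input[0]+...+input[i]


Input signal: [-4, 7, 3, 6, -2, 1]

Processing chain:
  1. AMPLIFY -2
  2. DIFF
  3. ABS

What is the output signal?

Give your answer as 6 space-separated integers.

Input: [-4, 7, 3, 6, -2, 1]
Stage 1 (AMPLIFY -2): -4*-2=8, 7*-2=-14, 3*-2=-6, 6*-2=-12, -2*-2=4, 1*-2=-2 -> [8, -14, -6, -12, 4, -2]
Stage 2 (DIFF): s[0]=8, -14-8=-22, -6--14=8, -12--6=-6, 4--12=16, -2-4=-6 -> [8, -22, 8, -6, 16, -6]
Stage 3 (ABS): |8|=8, |-22|=22, |8|=8, |-6|=6, |16|=16, |-6|=6 -> [8, 22, 8, 6, 16, 6]

Answer: 8 22 8 6 16 6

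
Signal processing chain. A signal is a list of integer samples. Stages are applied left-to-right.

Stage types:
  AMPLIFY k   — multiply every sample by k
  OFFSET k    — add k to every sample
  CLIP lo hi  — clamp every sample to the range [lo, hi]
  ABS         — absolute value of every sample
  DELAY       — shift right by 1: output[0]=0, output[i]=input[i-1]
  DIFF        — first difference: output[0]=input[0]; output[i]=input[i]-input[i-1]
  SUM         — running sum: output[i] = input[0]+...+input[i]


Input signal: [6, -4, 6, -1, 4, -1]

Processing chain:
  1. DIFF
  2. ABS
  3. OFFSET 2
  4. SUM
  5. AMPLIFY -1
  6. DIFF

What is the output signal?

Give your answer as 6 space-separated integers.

Input: [6, -4, 6, -1, 4, -1]
Stage 1 (DIFF): s[0]=6, -4-6=-10, 6--4=10, -1-6=-7, 4--1=5, -1-4=-5 -> [6, -10, 10, -7, 5, -5]
Stage 2 (ABS): |6|=6, |-10|=10, |10|=10, |-7|=7, |5|=5, |-5|=5 -> [6, 10, 10, 7, 5, 5]
Stage 3 (OFFSET 2): 6+2=8, 10+2=12, 10+2=12, 7+2=9, 5+2=7, 5+2=7 -> [8, 12, 12, 9, 7, 7]
Stage 4 (SUM): sum[0..0]=8, sum[0..1]=20, sum[0..2]=32, sum[0..3]=41, sum[0..4]=48, sum[0..5]=55 -> [8, 20, 32, 41, 48, 55]
Stage 5 (AMPLIFY -1): 8*-1=-8, 20*-1=-20, 32*-1=-32, 41*-1=-41, 48*-1=-48, 55*-1=-55 -> [-8, -20, -32, -41, -48, -55]
Stage 6 (DIFF): s[0]=-8, -20--8=-12, -32--20=-12, -41--32=-9, -48--41=-7, -55--48=-7 -> [-8, -12, -12, -9, -7, -7]

Answer: -8 -12 -12 -9 -7 -7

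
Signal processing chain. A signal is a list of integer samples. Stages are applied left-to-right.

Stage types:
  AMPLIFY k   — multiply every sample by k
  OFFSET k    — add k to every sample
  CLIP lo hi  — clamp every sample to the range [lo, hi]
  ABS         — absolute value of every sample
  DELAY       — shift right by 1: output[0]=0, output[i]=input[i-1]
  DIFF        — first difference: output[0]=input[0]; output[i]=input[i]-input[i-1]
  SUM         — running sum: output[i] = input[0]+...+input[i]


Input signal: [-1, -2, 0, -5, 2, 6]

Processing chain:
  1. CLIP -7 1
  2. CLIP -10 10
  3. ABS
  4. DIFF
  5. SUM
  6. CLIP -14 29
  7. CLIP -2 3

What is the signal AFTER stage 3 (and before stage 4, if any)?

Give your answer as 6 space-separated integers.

Answer: 1 2 0 5 1 1

Derivation:
Input: [-1, -2, 0, -5, 2, 6]
Stage 1 (CLIP -7 1): clip(-1,-7,1)=-1, clip(-2,-7,1)=-2, clip(0,-7,1)=0, clip(-5,-7,1)=-5, clip(2,-7,1)=1, clip(6,-7,1)=1 -> [-1, -2, 0, -5, 1, 1]
Stage 2 (CLIP -10 10): clip(-1,-10,10)=-1, clip(-2,-10,10)=-2, clip(0,-10,10)=0, clip(-5,-10,10)=-5, clip(1,-10,10)=1, clip(1,-10,10)=1 -> [-1, -2, 0, -5, 1, 1]
Stage 3 (ABS): |-1|=1, |-2|=2, |0|=0, |-5|=5, |1|=1, |1|=1 -> [1, 2, 0, 5, 1, 1]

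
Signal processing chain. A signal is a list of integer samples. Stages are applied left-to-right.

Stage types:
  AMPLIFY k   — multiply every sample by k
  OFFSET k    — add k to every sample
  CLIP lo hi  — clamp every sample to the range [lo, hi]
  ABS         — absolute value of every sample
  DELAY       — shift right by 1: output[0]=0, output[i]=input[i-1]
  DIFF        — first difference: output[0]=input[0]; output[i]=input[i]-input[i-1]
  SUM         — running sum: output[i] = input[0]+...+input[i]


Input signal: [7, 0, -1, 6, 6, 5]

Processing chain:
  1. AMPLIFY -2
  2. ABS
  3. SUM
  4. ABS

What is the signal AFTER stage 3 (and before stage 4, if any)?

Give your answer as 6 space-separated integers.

Answer: 14 14 16 28 40 50

Derivation:
Input: [7, 0, -1, 6, 6, 5]
Stage 1 (AMPLIFY -2): 7*-2=-14, 0*-2=0, -1*-2=2, 6*-2=-12, 6*-2=-12, 5*-2=-10 -> [-14, 0, 2, -12, -12, -10]
Stage 2 (ABS): |-14|=14, |0|=0, |2|=2, |-12|=12, |-12|=12, |-10|=10 -> [14, 0, 2, 12, 12, 10]
Stage 3 (SUM): sum[0..0]=14, sum[0..1]=14, sum[0..2]=16, sum[0..3]=28, sum[0..4]=40, sum[0..5]=50 -> [14, 14, 16, 28, 40, 50]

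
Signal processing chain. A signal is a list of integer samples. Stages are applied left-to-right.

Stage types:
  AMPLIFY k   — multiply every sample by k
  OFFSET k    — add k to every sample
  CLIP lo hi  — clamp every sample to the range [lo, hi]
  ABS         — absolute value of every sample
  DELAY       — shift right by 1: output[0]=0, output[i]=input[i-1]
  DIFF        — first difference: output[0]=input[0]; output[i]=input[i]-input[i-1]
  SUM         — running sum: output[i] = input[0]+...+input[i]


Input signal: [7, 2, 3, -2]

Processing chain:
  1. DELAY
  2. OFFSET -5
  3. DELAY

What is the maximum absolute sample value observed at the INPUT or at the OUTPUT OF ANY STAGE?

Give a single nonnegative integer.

Input: [7, 2, 3, -2] (max |s|=7)
Stage 1 (DELAY): [0, 7, 2, 3] = [0, 7, 2, 3] -> [0, 7, 2, 3] (max |s|=7)
Stage 2 (OFFSET -5): 0+-5=-5, 7+-5=2, 2+-5=-3, 3+-5=-2 -> [-5, 2, -3, -2] (max |s|=5)
Stage 3 (DELAY): [0, -5, 2, -3] = [0, -5, 2, -3] -> [0, -5, 2, -3] (max |s|=5)
Overall max amplitude: 7

Answer: 7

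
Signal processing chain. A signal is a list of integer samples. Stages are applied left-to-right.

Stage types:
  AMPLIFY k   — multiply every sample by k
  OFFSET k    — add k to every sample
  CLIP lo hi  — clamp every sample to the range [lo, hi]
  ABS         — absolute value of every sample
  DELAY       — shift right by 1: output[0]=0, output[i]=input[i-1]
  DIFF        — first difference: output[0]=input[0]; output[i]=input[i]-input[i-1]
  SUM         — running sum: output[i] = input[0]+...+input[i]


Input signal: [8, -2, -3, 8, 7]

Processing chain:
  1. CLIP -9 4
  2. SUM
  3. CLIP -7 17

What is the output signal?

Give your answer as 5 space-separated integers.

Input: [8, -2, -3, 8, 7]
Stage 1 (CLIP -9 4): clip(8,-9,4)=4, clip(-2,-9,4)=-2, clip(-3,-9,4)=-3, clip(8,-9,4)=4, clip(7,-9,4)=4 -> [4, -2, -3, 4, 4]
Stage 2 (SUM): sum[0..0]=4, sum[0..1]=2, sum[0..2]=-1, sum[0..3]=3, sum[0..4]=7 -> [4, 2, -1, 3, 7]
Stage 3 (CLIP -7 17): clip(4,-7,17)=4, clip(2,-7,17)=2, clip(-1,-7,17)=-1, clip(3,-7,17)=3, clip(7,-7,17)=7 -> [4, 2, -1, 3, 7]

Answer: 4 2 -1 3 7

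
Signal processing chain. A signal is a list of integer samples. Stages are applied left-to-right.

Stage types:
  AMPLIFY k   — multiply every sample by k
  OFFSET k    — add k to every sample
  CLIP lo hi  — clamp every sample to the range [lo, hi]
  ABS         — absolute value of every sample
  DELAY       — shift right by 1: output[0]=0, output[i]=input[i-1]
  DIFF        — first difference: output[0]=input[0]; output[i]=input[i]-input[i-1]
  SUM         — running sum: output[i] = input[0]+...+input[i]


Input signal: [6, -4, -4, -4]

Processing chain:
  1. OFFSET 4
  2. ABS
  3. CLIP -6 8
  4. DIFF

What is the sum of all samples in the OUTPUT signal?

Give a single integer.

Answer: 0

Derivation:
Input: [6, -4, -4, -4]
Stage 1 (OFFSET 4): 6+4=10, -4+4=0, -4+4=0, -4+4=0 -> [10, 0, 0, 0]
Stage 2 (ABS): |10|=10, |0|=0, |0|=0, |0|=0 -> [10, 0, 0, 0]
Stage 3 (CLIP -6 8): clip(10,-6,8)=8, clip(0,-6,8)=0, clip(0,-6,8)=0, clip(0,-6,8)=0 -> [8, 0, 0, 0]
Stage 4 (DIFF): s[0]=8, 0-8=-8, 0-0=0, 0-0=0 -> [8, -8, 0, 0]
Output sum: 0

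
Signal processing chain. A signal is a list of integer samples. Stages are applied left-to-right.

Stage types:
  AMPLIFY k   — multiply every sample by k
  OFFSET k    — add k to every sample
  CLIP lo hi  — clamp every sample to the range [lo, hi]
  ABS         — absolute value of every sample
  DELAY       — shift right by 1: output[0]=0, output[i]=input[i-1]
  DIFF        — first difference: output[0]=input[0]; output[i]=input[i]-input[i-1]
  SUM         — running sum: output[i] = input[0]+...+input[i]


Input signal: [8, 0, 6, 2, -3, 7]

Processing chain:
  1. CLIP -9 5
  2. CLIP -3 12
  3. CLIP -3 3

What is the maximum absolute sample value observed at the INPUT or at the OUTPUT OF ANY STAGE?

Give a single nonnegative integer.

Answer: 8

Derivation:
Input: [8, 0, 6, 2, -3, 7] (max |s|=8)
Stage 1 (CLIP -9 5): clip(8,-9,5)=5, clip(0,-9,5)=0, clip(6,-9,5)=5, clip(2,-9,5)=2, clip(-3,-9,5)=-3, clip(7,-9,5)=5 -> [5, 0, 5, 2, -3, 5] (max |s|=5)
Stage 2 (CLIP -3 12): clip(5,-3,12)=5, clip(0,-3,12)=0, clip(5,-3,12)=5, clip(2,-3,12)=2, clip(-3,-3,12)=-3, clip(5,-3,12)=5 -> [5, 0, 5, 2, -3, 5] (max |s|=5)
Stage 3 (CLIP -3 3): clip(5,-3,3)=3, clip(0,-3,3)=0, clip(5,-3,3)=3, clip(2,-3,3)=2, clip(-3,-3,3)=-3, clip(5,-3,3)=3 -> [3, 0, 3, 2, -3, 3] (max |s|=3)
Overall max amplitude: 8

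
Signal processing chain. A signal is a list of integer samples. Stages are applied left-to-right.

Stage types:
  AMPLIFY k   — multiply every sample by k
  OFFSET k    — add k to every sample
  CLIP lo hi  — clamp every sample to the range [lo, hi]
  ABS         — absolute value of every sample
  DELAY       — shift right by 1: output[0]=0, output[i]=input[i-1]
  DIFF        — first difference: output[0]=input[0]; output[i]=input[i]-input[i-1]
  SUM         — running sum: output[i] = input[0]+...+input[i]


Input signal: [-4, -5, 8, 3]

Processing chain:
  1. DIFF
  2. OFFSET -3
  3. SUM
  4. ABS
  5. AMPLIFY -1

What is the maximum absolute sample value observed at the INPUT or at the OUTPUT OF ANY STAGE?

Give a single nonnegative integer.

Answer: 13

Derivation:
Input: [-4, -5, 8, 3] (max |s|=8)
Stage 1 (DIFF): s[0]=-4, -5--4=-1, 8--5=13, 3-8=-5 -> [-4, -1, 13, -5] (max |s|=13)
Stage 2 (OFFSET -3): -4+-3=-7, -1+-3=-4, 13+-3=10, -5+-3=-8 -> [-7, -4, 10, -8] (max |s|=10)
Stage 3 (SUM): sum[0..0]=-7, sum[0..1]=-11, sum[0..2]=-1, sum[0..3]=-9 -> [-7, -11, -1, -9] (max |s|=11)
Stage 4 (ABS): |-7|=7, |-11|=11, |-1|=1, |-9|=9 -> [7, 11, 1, 9] (max |s|=11)
Stage 5 (AMPLIFY -1): 7*-1=-7, 11*-1=-11, 1*-1=-1, 9*-1=-9 -> [-7, -11, -1, -9] (max |s|=11)
Overall max amplitude: 13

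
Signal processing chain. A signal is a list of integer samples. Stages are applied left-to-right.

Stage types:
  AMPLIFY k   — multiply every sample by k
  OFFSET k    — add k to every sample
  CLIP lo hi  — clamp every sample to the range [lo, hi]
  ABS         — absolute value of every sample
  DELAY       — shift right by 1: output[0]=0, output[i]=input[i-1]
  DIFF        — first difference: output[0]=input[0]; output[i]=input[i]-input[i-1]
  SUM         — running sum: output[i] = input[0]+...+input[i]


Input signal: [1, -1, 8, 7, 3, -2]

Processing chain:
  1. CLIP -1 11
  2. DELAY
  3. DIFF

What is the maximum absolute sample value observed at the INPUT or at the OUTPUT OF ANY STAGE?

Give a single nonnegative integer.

Input: [1, -1, 8, 7, 3, -2] (max |s|=8)
Stage 1 (CLIP -1 11): clip(1,-1,11)=1, clip(-1,-1,11)=-1, clip(8,-1,11)=8, clip(7,-1,11)=7, clip(3,-1,11)=3, clip(-2,-1,11)=-1 -> [1, -1, 8, 7, 3, -1] (max |s|=8)
Stage 2 (DELAY): [0, 1, -1, 8, 7, 3] = [0, 1, -1, 8, 7, 3] -> [0, 1, -1, 8, 7, 3] (max |s|=8)
Stage 3 (DIFF): s[0]=0, 1-0=1, -1-1=-2, 8--1=9, 7-8=-1, 3-7=-4 -> [0, 1, -2, 9, -1, -4] (max |s|=9)
Overall max amplitude: 9

Answer: 9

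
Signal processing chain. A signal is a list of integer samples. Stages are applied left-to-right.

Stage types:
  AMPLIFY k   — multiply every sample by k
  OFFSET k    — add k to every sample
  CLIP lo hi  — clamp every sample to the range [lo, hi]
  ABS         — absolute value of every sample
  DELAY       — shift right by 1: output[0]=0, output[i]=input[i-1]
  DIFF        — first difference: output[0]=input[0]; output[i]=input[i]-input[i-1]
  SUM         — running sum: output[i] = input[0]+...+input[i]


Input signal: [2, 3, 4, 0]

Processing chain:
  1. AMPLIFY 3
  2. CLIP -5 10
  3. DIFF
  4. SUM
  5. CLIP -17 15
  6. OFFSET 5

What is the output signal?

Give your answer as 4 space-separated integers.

Input: [2, 3, 4, 0]
Stage 1 (AMPLIFY 3): 2*3=6, 3*3=9, 4*3=12, 0*3=0 -> [6, 9, 12, 0]
Stage 2 (CLIP -5 10): clip(6,-5,10)=6, clip(9,-5,10)=9, clip(12,-5,10)=10, clip(0,-5,10)=0 -> [6, 9, 10, 0]
Stage 3 (DIFF): s[0]=6, 9-6=3, 10-9=1, 0-10=-10 -> [6, 3, 1, -10]
Stage 4 (SUM): sum[0..0]=6, sum[0..1]=9, sum[0..2]=10, sum[0..3]=0 -> [6, 9, 10, 0]
Stage 5 (CLIP -17 15): clip(6,-17,15)=6, clip(9,-17,15)=9, clip(10,-17,15)=10, clip(0,-17,15)=0 -> [6, 9, 10, 0]
Stage 6 (OFFSET 5): 6+5=11, 9+5=14, 10+5=15, 0+5=5 -> [11, 14, 15, 5]

Answer: 11 14 15 5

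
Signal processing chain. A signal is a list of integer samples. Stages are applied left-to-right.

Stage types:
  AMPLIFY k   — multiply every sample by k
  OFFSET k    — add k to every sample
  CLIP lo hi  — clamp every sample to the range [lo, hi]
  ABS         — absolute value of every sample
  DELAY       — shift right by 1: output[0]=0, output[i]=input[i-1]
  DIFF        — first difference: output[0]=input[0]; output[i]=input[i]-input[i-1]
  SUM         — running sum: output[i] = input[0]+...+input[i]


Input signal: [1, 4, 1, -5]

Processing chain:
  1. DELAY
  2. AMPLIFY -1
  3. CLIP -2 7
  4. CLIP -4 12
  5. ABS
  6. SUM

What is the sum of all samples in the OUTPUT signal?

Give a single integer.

Answer: 8

Derivation:
Input: [1, 4, 1, -5]
Stage 1 (DELAY): [0, 1, 4, 1] = [0, 1, 4, 1] -> [0, 1, 4, 1]
Stage 2 (AMPLIFY -1): 0*-1=0, 1*-1=-1, 4*-1=-4, 1*-1=-1 -> [0, -1, -4, -1]
Stage 3 (CLIP -2 7): clip(0,-2,7)=0, clip(-1,-2,7)=-1, clip(-4,-2,7)=-2, clip(-1,-2,7)=-1 -> [0, -1, -2, -1]
Stage 4 (CLIP -4 12): clip(0,-4,12)=0, clip(-1,-4,12)=-1, clip(-2,-4,12)=-2, clip(-1,-4,12)=-1 -> [0, -1, -2, -1]
Stage 5 (ABS): |0|=0, |-1|=1, |-2|=2, |-1|=1 -> [0, 1, 2, 1]
Stage 6 (SUM): sum[0..0]=0, sum[0..1]=1, sum[0..2]=3, sum[0..3]=4 -> [0, 1, 3, 4]
Output sum: 8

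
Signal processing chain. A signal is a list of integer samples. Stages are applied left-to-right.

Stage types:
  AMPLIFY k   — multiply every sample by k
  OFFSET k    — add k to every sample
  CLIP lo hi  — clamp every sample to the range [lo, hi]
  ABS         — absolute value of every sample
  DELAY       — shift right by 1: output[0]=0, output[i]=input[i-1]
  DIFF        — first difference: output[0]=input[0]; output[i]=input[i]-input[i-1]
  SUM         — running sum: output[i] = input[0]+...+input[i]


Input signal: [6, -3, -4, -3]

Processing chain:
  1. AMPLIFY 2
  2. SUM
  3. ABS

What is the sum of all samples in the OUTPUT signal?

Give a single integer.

Input: [6, -3, -4, -3]
Stage 1 (AMPLIFY 2): 6*2=12, -3*2=-6, -4*2=-8, -3*2=-6 -> [12, -6, -8, -6]
Stage 2 (SUM): sum[0..0]=12, sum[0..1]=6, sum[0..2]=-2, sum[0..3]=-8 -> [12, 6, -2, -8]
Stage 3 (ABS): |12|=12, |6|=6, |-2|=2, |-8|=8 -> [12, 6, 2, 8]
Output sum: 28

Answer: 28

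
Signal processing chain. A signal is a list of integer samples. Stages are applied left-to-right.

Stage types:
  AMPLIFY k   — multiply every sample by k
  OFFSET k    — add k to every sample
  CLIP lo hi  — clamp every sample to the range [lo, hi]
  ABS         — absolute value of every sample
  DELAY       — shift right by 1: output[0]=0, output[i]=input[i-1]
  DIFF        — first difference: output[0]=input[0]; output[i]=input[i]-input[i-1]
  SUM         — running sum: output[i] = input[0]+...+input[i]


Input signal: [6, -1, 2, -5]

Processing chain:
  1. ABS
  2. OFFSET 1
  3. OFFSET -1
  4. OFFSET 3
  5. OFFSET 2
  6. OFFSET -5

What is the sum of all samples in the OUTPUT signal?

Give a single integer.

Input: [6, -1, 2, -5]
Stage 1 (ABS): |6|=6, |-1|=1, |2|=2, |-5|=5 -> [6, 1, 2, 5]
Stage 2 (OFFSET 1): 6+1=7, 1+1=2, 2+1=3, 5+1=6 -> [7, 2, 3, 6]
Stage 3 (OFFSET -1): 7+-1=6, 2+-1=1, 3+-1=2, 6+-1=5 -> [6, 1, 2, 5]
Stage 4 (OFFSET 3): 6+3=9, 1+3=4, 2+3=5, 5+3=8 -> [9, 4, 5, 8]
Stage 5 (OFFSET 2): 9+2=11, 4+2=6, 5+2=7, 8+2=10 -> [11, 6, 7, 10]
Stage 6 (OFFSET -5): 11+-5=6, 6+-5=1, 7+-5=2, 10+-5=5 -> [6, 1, 2, 5]
Output sum: 14

Answer: 14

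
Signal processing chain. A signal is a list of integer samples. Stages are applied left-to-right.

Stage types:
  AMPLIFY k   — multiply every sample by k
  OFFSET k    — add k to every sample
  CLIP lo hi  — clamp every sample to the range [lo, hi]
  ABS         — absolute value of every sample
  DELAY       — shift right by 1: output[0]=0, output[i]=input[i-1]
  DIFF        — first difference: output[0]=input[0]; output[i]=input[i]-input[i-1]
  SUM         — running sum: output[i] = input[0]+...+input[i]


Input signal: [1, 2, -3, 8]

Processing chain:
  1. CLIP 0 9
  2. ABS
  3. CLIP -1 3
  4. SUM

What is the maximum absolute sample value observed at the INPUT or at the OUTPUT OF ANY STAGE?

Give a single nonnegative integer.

Input: [1, 2, -3, 8] (max |s|=8)
Stage 1 (CLIP 0 9): clip(1,0,9)=1, clip(2,0,9)=2, clip(-3,0,9)=0, clip(8,0,9)=8 -> [1, 2, 0, 8] (max |s|=8)
Stage 2 (ABS): |1|=1, |2|=2, |0|=0, |8|=8 -> [1, 2, 0, 8] (max |s|=8)
Stage 3 (CLIP -1 3): clip(1,-1,3)=1, clip(2,-1,3)=2, clip(0,-1,3)=0, clip(8,-1,3)=3 -> [1, 2, 0, 3] (max |s|=3)
Stage 4 (SUM): sum[0..0]=1, sum[0..1]=3, sum[0..2]=3, sum[0..3]=6 -> [1, 3, 3, 6] (max |s|=6)
Overall max amplitude: 8

Answer: 8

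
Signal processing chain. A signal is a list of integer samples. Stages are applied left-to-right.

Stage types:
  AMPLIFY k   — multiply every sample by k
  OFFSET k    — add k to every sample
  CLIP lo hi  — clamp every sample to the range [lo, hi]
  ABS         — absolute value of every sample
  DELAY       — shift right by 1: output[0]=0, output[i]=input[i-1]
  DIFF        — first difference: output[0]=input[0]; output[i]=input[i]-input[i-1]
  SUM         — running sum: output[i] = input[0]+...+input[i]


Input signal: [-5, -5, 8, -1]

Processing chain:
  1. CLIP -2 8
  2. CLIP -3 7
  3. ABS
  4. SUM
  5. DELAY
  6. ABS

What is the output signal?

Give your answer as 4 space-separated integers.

Input: [-5, -5, 8, -1]
Stage 1 (CLIP -2 8): clip(-5,-2,8)=-2, clip(-5,-2,8)=-2, clip(8,-2,8)=8, clip(-1,-2,8)=-1 -> [-2, -2, 8, -1]
Stage 2 (CLIP -3 7): clip(-2,-3,7)=-2, clip(-2,-3,7)=-2, clip(8,-3,7)=7, clip(-1,-3,7)=-1 -> [-2, -2, 7, -1]
Stage 3 (ABS): |-2|=2, |-2|=2, |7|=7, |-1|=1 -> [2, 2, 7, 1]
Stage 4 (SUM): sum[0..0]=2, sum[0..1]=4, sum[0..2]=11, sum[0..3]=12 -> [2, 4, 11, 12]
Stage 5 (DELAY): [0, 2, 4, 11] = [0, 2, 4, 11] -> [0, 2, 4, 11]
Stage 6 (ABS): |0|=0, |2|=2, |4|=4, |11|=11 -> [0, 2, 4, 11]

Answer: 0 2 4 11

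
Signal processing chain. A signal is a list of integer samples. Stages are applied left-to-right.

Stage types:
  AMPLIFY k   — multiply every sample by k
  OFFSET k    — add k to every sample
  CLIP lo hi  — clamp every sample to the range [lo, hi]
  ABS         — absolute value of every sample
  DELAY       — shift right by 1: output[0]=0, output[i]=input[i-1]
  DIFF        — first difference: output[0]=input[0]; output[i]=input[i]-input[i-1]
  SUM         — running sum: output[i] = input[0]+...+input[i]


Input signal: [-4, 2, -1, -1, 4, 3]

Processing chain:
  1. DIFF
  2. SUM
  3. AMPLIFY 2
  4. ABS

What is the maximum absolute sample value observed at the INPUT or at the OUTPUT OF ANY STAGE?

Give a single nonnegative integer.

Input: [-4, 2, -1, -1, 4, 3] (max |s|=4)
Stage 1 (DIFF): s[0]=-4, 2--4=6, -1-2=-3, -1--1=0, 4--1=5, 3-4=-1 -> [-4, 6, -3, 0, 5, -1] (max |s|=6)
Stage 2 (SUM): sum[0..0]=-4, sum[0..1]=2, sum[0..2]=-1, sum[0..3]=-1, sum[0..4]=4, sum[0..5]=3 -> [-4, 2, -1, -1, 4, 3] (max |s|=4)
Stage 3 (AMPLIFY 2): -4*2=-8, 2*2=4, -1*2=-2, -1*2=-2, 4*2=8, 3*2=6 -> [-8, 4, -2, -2, 8, 6] (max |s|=8)
Stage 4 (ABS): |-8|=8, |4|=4, |-2|=2, |-2|=2, |8|=8, |6|=6 -> [8, 4, 2, 2, 8, 6] (max |s|=8)
Overall max amplitude: 8

Answer: 8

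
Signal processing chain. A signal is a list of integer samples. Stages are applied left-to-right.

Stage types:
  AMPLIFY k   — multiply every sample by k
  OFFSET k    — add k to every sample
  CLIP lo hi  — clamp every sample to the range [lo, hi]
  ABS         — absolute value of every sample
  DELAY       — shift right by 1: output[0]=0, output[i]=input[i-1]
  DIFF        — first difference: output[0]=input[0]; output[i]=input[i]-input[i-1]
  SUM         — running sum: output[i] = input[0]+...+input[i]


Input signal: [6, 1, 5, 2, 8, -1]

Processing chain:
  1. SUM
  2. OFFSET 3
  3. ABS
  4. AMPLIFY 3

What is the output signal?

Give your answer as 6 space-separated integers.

Answer: 27 30 45 51 75 72

Derivation:
Input: [6, 1, 5, 2, 8, -1]
Stage 1 (SUM): sum[0..0]=6, sum[0..1]=7, sum[0..2]=12, sum[0..3]=14, sum[0..4]=22, sum[0..5]=21 -> [6, 7, 12, 14, 22, 21]
Stage 2 (OFFSET 3): 6+3=9, 7+3=10, 12+3=15, 14+3=17, 22+3=25, 21+3=24 -> [9, 10, 15, 17, 25, 24]
Stage 3 (ABS): |9|=9, |10|=10, |15|=15, |17|=17, |25|=25, |24|=24 -> [9, 10, 15, 17, 25, 24]
Stage 4 (AMPLIFY 3): 9*3=27, 10*3=30, 15*3=45, 17*3=51, 25*3=75, 24*3=72 -> [27, 30, 45, 51, 75, 72]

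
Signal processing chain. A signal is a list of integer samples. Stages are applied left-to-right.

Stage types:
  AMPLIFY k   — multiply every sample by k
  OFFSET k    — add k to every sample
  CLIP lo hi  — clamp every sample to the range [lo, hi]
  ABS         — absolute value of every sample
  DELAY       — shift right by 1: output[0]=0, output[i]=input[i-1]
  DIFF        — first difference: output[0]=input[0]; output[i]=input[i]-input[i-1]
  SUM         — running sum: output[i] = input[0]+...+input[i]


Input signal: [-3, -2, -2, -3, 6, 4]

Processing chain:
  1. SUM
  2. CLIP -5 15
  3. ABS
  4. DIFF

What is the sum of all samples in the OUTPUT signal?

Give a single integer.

Input: [-3, -2, -2, -3, 6, 4]
Stage 1 (SUM): sum[0..0]=-3, sum[0..1]=-5, sum[0..2]=-7, sum[0..3]=-10, sum[0..4]=-4, sum[0..5]=0 -> [-3, -5, -7, -10, -4, 0]
Stage 2 (CLIP -5 15): clip(-3,-5,15)=-3, clip(-5,-5,15)=-5, clip(-7,-5,15)=-5, clip(-10,-5,15)=-5, clip(-4,-5,15)=-4, clip(0,-5,15)=0 -> [-3, -5, -5, -5, -4, 0]
Stage 3 (ABS): |-3|=3, |-5|=5, |-5|=5, |-5|=5, |-4|=4, |0|=0 -> [3, 5, 5, 5, 4, 0]
Stage 4 (DIFF): s[0]=3, 5-3=2, 5-5=0, 5-5=0, 4-5=-1, 0-4=-4 -> [3, 2, 0, 0, -1, -4]
Output sum: 0

Answer: 0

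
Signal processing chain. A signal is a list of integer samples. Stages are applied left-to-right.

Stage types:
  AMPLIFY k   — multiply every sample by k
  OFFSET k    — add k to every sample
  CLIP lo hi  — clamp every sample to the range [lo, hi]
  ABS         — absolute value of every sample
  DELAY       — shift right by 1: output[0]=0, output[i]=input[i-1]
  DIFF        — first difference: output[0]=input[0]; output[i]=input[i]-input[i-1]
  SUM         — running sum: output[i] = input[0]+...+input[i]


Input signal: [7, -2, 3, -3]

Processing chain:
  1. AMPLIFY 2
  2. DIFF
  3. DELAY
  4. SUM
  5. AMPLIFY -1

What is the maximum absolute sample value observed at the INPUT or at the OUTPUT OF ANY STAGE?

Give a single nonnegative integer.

Input: [7, -2, 3, -3] (max |s|=7)
Stage 1 (AMPLIFY 2): 7*2=14, -2*2=-4, 3*2=6, -3*2=-6 -> [14, -4, 6, -6] (max |s|=14)
Stage 2 (DIFF): s[0]=14, -4-14=-18, 6--4=10, -6-6=-12 -> [14, -18, 10, -12] (max |s|=18)
Stage 3 (DELAY): [0, 14, -18, 10] = [0, 14, -18, 10] -> [0, 14, -18, 10] (max |s|=18)
Stage 4 (SUM): sum[0..0]=0, sum[0..1]=14, sum[0..2]=-4, sum[0..3]=6 -> [0, 14, -4, 6] (max |s|=14)
Stage 5 (AMPLIFY -1): 0*-1=0, 14*-1=-14, -4*-1=4, 6*-1=-6 -> [0, -14, 4, -6] (max |s|=14)
Overall max amplitude: 18

Answer: 18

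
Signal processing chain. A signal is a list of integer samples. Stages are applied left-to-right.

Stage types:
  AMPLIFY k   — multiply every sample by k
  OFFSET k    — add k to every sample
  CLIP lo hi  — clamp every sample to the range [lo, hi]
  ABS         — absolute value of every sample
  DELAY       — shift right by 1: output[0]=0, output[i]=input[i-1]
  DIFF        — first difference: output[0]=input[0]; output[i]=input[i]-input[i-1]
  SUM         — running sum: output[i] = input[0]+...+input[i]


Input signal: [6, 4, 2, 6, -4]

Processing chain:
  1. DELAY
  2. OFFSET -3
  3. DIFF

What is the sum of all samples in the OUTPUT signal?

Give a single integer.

Answer: 3

Derivation:
Input: [6, 4, 2, 6, -4]
Stage 1 (DELAY): [0, 6, 4, 2, 6] = [0, 6, 4, 2, 6] -> [0, 6, 4, 2, 6]
Stage 2 (OFFSET -3): 0+-3=-3, 6+-3=3, 4+-3=1, 2+-3=-1, 6+-3=3 -> [-3, 3, 1, -1, 3]
Stage 3 (DIFF): s[0]=-3, 3--3=6, 1-3=-2, -1-1=-2, 3--1=4 -> [-3, 6, -2, -2, 4]
Output sum: 3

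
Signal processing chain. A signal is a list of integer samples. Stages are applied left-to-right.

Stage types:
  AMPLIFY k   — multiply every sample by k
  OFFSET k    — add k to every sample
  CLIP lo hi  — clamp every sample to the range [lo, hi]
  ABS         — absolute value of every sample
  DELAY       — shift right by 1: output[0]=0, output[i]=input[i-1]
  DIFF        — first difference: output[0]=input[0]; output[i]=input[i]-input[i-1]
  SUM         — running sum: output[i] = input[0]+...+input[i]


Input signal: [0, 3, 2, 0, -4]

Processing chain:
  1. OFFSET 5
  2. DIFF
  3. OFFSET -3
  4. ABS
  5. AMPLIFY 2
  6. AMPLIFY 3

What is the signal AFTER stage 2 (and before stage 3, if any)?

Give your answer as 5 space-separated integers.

Input: [0, 3, 2, 0, -4]
Stage 1 (OFFSET 5): 0+5=5, 3+5=8, 2+5=7, 0+5=5, -4+5=1 -> [5, 8, 7, 5, 1]
Stage 2 (DIFF): s[0]=5, 8-5=3, 7-8=-1, 5-7=-2, 1-5=-4 -> [5, 3, -1, -2, -4]

Answer: 5 3 -1 -2 -4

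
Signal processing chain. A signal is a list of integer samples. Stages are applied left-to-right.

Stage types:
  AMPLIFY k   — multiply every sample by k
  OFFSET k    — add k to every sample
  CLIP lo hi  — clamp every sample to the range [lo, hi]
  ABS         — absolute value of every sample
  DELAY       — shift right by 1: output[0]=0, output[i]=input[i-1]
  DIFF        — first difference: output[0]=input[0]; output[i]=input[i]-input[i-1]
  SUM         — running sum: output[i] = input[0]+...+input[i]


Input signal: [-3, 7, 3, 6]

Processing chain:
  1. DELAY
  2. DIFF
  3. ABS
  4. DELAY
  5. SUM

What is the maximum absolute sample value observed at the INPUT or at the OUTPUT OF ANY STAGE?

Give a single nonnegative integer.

Answer: 13

Derivation:
Input: [-3, 7, 3, 6] (max |s|=7)
Stage 1 (DELAY): [0, -3, 7, 3] = [0, -3, 7, 3] -> [0, -3, 7, 3] (max |s|=7)
Stage 2 (DIFF): s[0]=0, -3-0=-3, 7--3=10, 3-7=-4 -> [0, -3, 10, -4] (max |s|=10)
Stage 3 (ABS): |0|=0, |-3|=3, |10|=10, |-4|=4 -> [0, 3, 10, 4] (max |s|=10)
Stage 4 (DELAY): [0, 0, 3, 10] = [0, 0, 3, 10] -> [0, 0, 3, 10] (max |s|=10)
Stage 5 (SUM): sum[0..0]=0, sum[0..1]=0, sum[0..2]=3, sum[0..3]=13 -> [0, 0, 3, 13] (max |s|=13)
Overall max amplitude: 13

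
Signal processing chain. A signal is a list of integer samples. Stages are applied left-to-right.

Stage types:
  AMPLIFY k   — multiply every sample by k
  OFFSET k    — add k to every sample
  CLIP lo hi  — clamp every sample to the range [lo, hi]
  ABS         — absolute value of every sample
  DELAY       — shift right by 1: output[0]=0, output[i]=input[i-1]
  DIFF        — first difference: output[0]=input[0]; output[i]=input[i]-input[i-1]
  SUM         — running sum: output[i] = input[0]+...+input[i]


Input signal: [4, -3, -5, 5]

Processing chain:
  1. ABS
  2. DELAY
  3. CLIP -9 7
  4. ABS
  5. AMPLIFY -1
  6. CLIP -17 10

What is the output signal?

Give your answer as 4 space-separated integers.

Input: [4, -3, -5, 5]
Stage 1 (ABS): |4|=4, |-3|=3, |-5|=5, |5|=5 -> [4, 3, 5, 5]
Stage 2 (DELAY): [0, 4, 3, 5] = [0, 4, 3, 5] -> [0, 4, 3, 5]
Stage 3 (CLIP -9 7): clip(0,-9,7)=0, clip(4,-9,7)=4, clip(3,-9,7)=3, clip(5,-9,7)=5 -> [0, 4, 3, 5]
Stage 4 (ABS): |0|=0, |4|=4, |3|=3, |5|=5 -> [0, 4, 3, 5]
Stage 5 (AMPLIFY -1): 0*-1=0, 4*-1=-4, 3*-1=-3, 5*-1=-5 -> [0, -4, -3, -5]
Stage 6 (CLIP -17 10): clip(0,-17,10)=0, clip(-4,-17,10)=-4, clip(-3,-17,10)=-3, clip(-5,-17,10)=-5 -> [0, -4, -3, -5]

Answer: 0 -4 -3 -5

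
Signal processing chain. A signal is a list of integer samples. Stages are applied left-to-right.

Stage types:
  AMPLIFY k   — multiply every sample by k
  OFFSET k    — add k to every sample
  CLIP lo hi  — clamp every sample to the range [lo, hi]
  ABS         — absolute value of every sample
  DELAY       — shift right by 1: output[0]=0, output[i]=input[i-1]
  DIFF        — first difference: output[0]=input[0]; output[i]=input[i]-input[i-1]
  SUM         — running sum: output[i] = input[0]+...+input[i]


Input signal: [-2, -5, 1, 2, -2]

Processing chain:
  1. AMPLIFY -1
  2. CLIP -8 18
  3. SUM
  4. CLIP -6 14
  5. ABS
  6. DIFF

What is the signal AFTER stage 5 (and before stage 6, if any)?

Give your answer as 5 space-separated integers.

Answer: 2 7 6 4 6

Derivation:
Input: [-2, -5, 1, 2, -2]
Stage 1 (AMPLIFY -1): -2*-1=2, -5*-1=5, 1*-1=-1, 2*-1=-2, -2*-1=2 -> [2, 5, -1, -2, 2]
Stage 2 (CLIP -8 18): clip(2,-8,18)=2, clip(5,-8,18)=5, clip(-1,-8,18)=-1, clip(-2,-8,18)=-2, clip(2,-8,18)=2 -> [2, 5, -1, -2, 2]
Stage 3 (SUM): sum[0..0]=2, sum[0..1]=7, sum[0..2]=6, sum[0..3]=4, sum[0..4]=6 -> [2, 7, 6, 4, 6]
Stage 4 (CLIP -6 14): clip(2,-6,14)=2, clip(7,-6,14)=7, clip(6,-6,14)=6, clip(4,-6,14)=4, clip(6,-6,14)=6 -> [2, 7, 6, 4, 6]
Stage 5 (ABS): |2|=2, |7|=7, |6|=6, |4|=4, |6|=6 -> [2, 7, 6, 4, 6]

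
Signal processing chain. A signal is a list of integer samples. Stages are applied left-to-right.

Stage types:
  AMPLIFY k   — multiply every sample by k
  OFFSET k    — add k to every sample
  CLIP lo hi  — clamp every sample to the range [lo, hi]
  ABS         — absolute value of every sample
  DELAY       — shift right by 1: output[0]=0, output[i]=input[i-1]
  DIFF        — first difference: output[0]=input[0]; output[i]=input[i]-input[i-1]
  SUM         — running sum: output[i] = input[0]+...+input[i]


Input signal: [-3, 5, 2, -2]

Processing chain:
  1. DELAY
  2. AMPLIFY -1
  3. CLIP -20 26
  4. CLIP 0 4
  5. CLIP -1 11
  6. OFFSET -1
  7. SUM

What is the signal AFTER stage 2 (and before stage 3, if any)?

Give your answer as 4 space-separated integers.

Answer: 0 3 -5 -2

Derivation:
Input: [-3, 5, 2, -2]
Stage 1 (DELAY): [0, -3, 5, 2] = [0, -3, 5, 2] -> [0, -3, 5, 2]
Stage 2 (AMPLIFY -1): 0*-1=0, -3*-1=3, 5*-1=-5, 2*-1=-2 -> [0, 3, -5, -2]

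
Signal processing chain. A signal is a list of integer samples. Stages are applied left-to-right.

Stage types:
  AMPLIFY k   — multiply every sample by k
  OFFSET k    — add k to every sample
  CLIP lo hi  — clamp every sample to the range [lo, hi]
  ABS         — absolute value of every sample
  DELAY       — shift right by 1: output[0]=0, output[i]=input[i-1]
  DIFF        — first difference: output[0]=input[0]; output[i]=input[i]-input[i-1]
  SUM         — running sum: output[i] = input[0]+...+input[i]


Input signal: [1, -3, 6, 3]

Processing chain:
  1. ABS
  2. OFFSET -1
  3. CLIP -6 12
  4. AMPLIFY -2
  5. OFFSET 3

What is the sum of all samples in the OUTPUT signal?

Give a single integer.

Input: [1, -3, 6, 3]
Stage 1 (ABS): |1|=1, |-3|=3, |6|=6, |3|=3 -> [1, 3, 6, 3]
Stage 2 (OFFSET -1): 1+-1=0, 3+-1=2, 6+-1=5, 3+-1=2 -> [0, 2, 5, 2]
Stage 3 (CLIP -6 12): clip(0,-6,12)=0, clip(2,-6,12)=2, clip(5,-6,12)=5, clip(2,-6,12)=2 -> [0, 2, 5, 2]
Stage 4 (AMPLIFY -2): 0*-2=0, 2*-2=-4, 5*-2=-10, 2*-2=-4 -> [0, -4, -10, -4]
Stage 5 (OFFSET 3): 0+3=3, -4+3=-1, -10+3=-7, -4+3=-1 -> [3, -1, -7, -1]
Output sum: -6

Answer: -6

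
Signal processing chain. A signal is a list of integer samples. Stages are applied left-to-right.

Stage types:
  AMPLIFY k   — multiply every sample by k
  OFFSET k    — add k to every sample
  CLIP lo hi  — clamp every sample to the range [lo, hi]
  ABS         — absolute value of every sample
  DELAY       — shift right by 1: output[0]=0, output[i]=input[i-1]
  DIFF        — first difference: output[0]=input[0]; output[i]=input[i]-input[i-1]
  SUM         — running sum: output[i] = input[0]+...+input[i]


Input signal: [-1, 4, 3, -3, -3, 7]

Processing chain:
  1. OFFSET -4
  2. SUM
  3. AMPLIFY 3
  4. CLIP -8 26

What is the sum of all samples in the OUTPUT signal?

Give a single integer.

Input: [-1, 4, 3, -3, -3, 7]
Stage 1 (OFFSET -4): -1+-4=-5, 4+-4=0, 3+-4=-1, -3+-4=-7, -3+-4=-7, 7+-4=3 -> [-5, 0, -1, -7, -7, 3]
Stage 2 (SUM): sum[0..0]=-5, sum[0..1]=-5, sum[0..2]=-6, sum[0..3]=-13, sum[0..4]=-20, sum[0..5]=-17 -> [-5, -5, -6, -13, -20, -17]
Stage 3 (AMPLIFY 3): -5*3=-15, -5*3=-15, -6*3=-18, -13*3=-39, -20*3=-60, -17*3=-51 -> [-15, -15, -18, -39, -60, -51]
Stage 4 (CLIP -8 26): clip(-15,-8,26)=-8, clip(-15,-8,26)=-8, clip(-18,-8,26)=-8, clip(-39,-8,26)=-8, clip(-60,-8,26)=-8, clip(-51,-8,26)=-8 -> [-8, -8, -8, -8, -8, -8]
Output sum: -48

Answer: -48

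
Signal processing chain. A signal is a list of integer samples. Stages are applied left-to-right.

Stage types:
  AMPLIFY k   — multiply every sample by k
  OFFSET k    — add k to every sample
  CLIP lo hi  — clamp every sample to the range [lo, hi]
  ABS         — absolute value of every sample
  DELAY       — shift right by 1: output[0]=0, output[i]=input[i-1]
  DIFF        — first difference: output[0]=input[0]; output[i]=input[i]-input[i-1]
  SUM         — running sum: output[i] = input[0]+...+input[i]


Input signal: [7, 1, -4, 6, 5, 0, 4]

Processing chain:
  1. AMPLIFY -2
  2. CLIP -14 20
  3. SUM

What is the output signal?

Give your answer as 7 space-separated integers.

Answer: -14 -16 -8 -20 -30 -30 -38

Derivation:
Input: [7, 1, -4, 6, 5, 0, 4]
Stage 1 (AMPLIFY -2): 7*-2=-14, 1*-2=-2, -4*-2=8, 6*-2=-12, 5*-2=-10, 0*-2=0, 4*-2=-8 -> [-14, -2, 8, -12, -10, 0, -8]
Stage 2 (CLIP -14 20): clip(-14,-14,20)=-14, clip(-2,-14,20)=-2, clip(8,-14,20)=8, clip(-12,-14,20)=-12, clip(-10,-14,20)=-10, clip(0,-14,20)=0, clip(-8,-14,20)=-8 -> [-14, -2, 8, -12, -10, 0, -8]
Stage 3 (SUM): sum[0..0]=-14, sum[0..1]=-16, sum[0..2]=-8, sum[0..3]=-20, sum[0..4]=-30, sum[0..5]=-30, sum[0..6]=-38 -> [-14, -16, -8, -20, -30, -30, -38]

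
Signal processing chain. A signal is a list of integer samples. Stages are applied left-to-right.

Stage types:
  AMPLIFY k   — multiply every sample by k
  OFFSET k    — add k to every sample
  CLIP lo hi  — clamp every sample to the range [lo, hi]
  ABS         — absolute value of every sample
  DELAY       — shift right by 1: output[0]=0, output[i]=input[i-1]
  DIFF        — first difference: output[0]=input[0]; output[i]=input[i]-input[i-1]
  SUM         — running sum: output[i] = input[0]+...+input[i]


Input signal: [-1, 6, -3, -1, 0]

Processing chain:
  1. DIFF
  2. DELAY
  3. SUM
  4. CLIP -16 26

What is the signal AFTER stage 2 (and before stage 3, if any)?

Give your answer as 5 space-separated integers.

Input: [-1, 6, -3, -1, 0]
Stage 1 (DIFF): s[0]=-1, 6--1=7, -3-6=-9, -1--3=2, 0--1=1 -> [-1, 7, -9, 2, 1]
Stage 2 (DELAY): [0, -1, 7, -9, 2] = [0, -1, 7, -9, 2] -> [0, -1, 7, -9, 2]

Answer: 0 -1 7 -9 2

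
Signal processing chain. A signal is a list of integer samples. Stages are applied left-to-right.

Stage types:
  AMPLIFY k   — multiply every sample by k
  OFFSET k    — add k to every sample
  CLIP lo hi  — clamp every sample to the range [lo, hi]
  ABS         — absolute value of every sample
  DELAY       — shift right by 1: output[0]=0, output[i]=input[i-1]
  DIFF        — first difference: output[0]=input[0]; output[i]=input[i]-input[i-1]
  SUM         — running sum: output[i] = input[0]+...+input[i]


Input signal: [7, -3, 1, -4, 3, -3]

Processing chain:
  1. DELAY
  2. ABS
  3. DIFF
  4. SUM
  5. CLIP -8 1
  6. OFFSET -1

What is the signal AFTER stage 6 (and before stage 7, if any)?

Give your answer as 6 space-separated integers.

Answer: -1 0 0 0 0 0

Derivation:
Input: [7, -3, 1, -4, 3, -3]
Stage 1 (DELAY): [0, 7, -3, 1, -4, 3] = [0, 7, -3, 1, -4, 3] -> [0, 7, -3, 1, -4, 3]
Stage 2 (ABS): |0|=0, |7|=7, |-3|=3, |1|=1, |-4|=4, |3|=3 -> [0, 7, 3, 1, 4, 3]
Stage 3 (DIFF): s[0]=0, 7-0=7, 3-7=-4, 1-3=-2, 4-1=3, 3-4=-1 -> [0, 7, -4, -2, 3, -1]
Stage 4 (SUM): sum[0..0]=0, sum[0..1]=7, sum[0..2]=3, sum[0..3]=1, sum[0..4]=4, sum[0..5]=3 -> [0, 7, 3, 1, 4, 3]
Stage 5 (CLIP -8 1): clip(0,-8,1)=0, clip(7,-8,1)=1, clip(3,-8,1)=1, clip(1,-8,1)=1, clip(4,-8,1)=1, clip(3,-8,1)=1 -> [0, 1, 1, 1, 1, 1]
Stage 6 (OFFSET -1): 0+-1=-1, 1+-1=0, 1+-1=0, 1+-1=0, 1+-1=0, 1+-1=0 -> [-1, 0, 0, 0, 0, 0]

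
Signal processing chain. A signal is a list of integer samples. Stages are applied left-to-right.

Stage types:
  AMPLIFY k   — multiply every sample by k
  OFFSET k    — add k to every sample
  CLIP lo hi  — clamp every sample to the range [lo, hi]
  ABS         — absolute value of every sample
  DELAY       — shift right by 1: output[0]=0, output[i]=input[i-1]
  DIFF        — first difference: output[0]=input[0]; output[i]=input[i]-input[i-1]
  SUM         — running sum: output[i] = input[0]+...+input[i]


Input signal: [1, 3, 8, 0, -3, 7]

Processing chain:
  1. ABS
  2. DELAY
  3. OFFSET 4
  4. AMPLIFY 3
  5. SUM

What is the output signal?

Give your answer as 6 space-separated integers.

Answer: 12 27 48 84 96 117

Derivation:
Input: [1, 3, 8, 0, -3, 7]
Stage 1 (ABS): |1|=1, |3|=3, |8|=8, |0|=0, |-3|=3, |7|=7 -> [1, 3, 8, 0, 3, 7]
Stage 2 (DELAY): [0, 1, 3, 8, 0, 3] = [0, 1, 3, 8, 0, 3] -> [0, 1, 3, 8, 0, 3]
Stage 3 (OFFSET 4): 0+4=4, 1+4=5, 3+4=7, 8+4=12, 0+4=4, 3+4=7 -> [4, 5, 7, 12, 4, 7]
Stage 4 (AMPLIFY 3): 4*3=12, 5*3=15, 7*3=21, 12*3=36, 4*3=12, 7*3=21 -> [12, 15, 21, 36, 12, 21]
Stage 5 (SUM): sum[0..0]=12, sum[0..1]=27, sum[0..2]=48, sum[0..3]=84, sum[0..4]=96, sum[0..5]=117 -> [12, 27, 48, 84, 96, 117]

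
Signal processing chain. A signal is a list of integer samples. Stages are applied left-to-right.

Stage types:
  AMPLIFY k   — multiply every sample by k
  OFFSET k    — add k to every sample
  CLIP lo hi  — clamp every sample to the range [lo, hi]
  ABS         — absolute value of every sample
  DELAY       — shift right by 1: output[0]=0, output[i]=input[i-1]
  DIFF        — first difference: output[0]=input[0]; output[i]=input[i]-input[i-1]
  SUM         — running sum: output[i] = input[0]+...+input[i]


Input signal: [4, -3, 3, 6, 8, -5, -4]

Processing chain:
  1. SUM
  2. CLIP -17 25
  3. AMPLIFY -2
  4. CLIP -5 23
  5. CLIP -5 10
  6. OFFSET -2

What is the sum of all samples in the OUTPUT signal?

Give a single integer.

Input: [4, -3, 3, 6, 8, -5, -4]
Stage 1 (SUM): sum[0..0]=4, sum[0..1]=1, sum[0..2]=4, sum[0..3]=10, sum[0..4]=18, sum[0..5]=13, sum[0..6]=9 -> [4, 1, 4, 10, 18, 13, 9]
Stage 2 (CLIP -17 25): clip(4,-17,25)=4, clip(1,-17,25)=1, clip(4,-17,25)=4, clip(10,-17,25)=10, clip(18,-17,25)=18, clip(13,-17,25)=13, clip(9,-17,25)=9 -> [4, 1, 4, 10, 18, 13, 9]
Stage 3 (AMPLIFY -2): 4*-2=-8, 1*-2=-2, 4*-2=-8, 10*-2=-20, 18*-2=-36, 13*-2=-26, 9*-2=-18 -> [-8, -2, -8, -20, -36, -26, -18]
Stage 4 (CLIP -5 23): clip(-8,-5,23)=-5, clip(-2,-5,23)=-2, clip(-8,-5,23)=-5, clip(-20,-5,23)=-5, clip(-36,-5,23)=-5, clip(-26,-5,23)=-5, clip(-18,-5,23)=-5 -> [-5, -2, -5, -5, -5, -5, -5]
Stage 5 (CLIP -5 10): clip(-5,-5,10)=-5, clip(-2,-5,10)=-2, clip(-5,-5,10)=-5, clip(-5,-5,10)=-5, clip(-5,-5,10)=-5, clip(-5,-5,10)=-5, clip(-5,-5,10)=-5 -> [-5, -2, -5, -5, -5, -5, -5]
Stage 6 (OFFSET -2): -5+-2=-7, -2+-2=-4, -5+-2=-7, -5+-2=-7, -5+-2=-7, -5+-2=-7, -5+-2=-7 -> [-7, -4, -7, -7, -7, -7, -7]
Output sum: -46

Answer: -46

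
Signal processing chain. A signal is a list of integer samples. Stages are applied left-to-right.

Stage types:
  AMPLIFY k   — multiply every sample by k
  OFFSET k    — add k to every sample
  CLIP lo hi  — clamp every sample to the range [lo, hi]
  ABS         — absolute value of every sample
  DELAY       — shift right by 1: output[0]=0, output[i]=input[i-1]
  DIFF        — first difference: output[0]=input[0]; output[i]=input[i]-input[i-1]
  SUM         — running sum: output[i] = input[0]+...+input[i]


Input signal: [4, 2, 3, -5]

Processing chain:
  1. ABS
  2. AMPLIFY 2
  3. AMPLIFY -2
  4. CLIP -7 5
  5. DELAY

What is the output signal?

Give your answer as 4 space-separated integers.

Input: [4, 2, 3, -5]
Stage 1 (ABS): |4|=4, |2|=2, |3|=3, |-5|=5 -> [4, 2, 3, 5]
Stage 2 (AMPLIFY 2): 4*2=8, 2*2=4, 3*2=6, 5*2=10 -> [8, 4, 6, 10]
Stage 3 (AMPLIFY -2): 8*-2=-16, 4*-2=-8, 6*-2=-12, 10*-2=-20 -> [-16, -8, -12, -20]
Stage 4 (CLIP -7 5): clip(-16,-7,5)=-7, clip(-8,-7,5)=-7, clip(-12,-7,5)=-7, clip(-20,-7,5)=-7 -> [-7, -7, -7, -7]
Stage 5 (DELAY): [0, -7, -7, -7] = [0, -7, -7, -7] -> [0, -7, -7, -7]

Answer: 0 -7 -7 -7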